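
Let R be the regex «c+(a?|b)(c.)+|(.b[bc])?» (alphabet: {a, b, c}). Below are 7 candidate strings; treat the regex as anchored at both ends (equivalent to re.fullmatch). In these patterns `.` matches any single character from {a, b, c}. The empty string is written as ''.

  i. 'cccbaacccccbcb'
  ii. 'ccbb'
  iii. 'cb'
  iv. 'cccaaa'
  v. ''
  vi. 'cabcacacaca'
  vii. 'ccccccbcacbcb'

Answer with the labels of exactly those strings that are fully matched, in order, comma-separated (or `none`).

i → no match
ii. 'ccbb' → no match
iii. 'cb' → no match
iv. 'cccaaa' → no match
v. '' → match
vi. 'cabcacacaca' → no match
vii → match

v, vii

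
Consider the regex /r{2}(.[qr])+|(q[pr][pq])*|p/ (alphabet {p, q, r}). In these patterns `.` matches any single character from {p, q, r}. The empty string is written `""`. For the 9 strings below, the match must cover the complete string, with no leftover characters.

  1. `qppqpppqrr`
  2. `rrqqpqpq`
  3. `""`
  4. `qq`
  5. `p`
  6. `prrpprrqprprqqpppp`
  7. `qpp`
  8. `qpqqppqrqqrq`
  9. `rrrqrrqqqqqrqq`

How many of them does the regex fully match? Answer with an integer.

6

1 → no match
2 → match
3 → match
4 → no match
5 → match
6 → no match
7 → match
8 → match
9 → match
Total matched: 6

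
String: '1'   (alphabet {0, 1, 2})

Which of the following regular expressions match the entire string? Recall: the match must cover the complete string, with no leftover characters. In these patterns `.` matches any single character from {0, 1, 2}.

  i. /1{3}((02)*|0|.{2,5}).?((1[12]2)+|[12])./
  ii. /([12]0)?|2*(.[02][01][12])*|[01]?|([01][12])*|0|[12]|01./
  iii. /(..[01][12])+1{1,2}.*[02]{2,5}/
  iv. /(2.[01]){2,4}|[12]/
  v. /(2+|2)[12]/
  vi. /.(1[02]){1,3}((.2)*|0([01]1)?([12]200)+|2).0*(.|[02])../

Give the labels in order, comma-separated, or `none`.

ii, iv

i → no match
ii → match
iii → no match
iv → match
v → no match — must start with '2'
vi → no match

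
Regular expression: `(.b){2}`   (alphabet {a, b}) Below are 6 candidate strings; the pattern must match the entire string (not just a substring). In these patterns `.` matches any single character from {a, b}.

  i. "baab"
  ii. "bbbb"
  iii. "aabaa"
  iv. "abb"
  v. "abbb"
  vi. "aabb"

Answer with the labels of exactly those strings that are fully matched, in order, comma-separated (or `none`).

i → no match
ii → match
iii → no match — must end with "b"
iv → no match
v → match
vi → no match

ii, v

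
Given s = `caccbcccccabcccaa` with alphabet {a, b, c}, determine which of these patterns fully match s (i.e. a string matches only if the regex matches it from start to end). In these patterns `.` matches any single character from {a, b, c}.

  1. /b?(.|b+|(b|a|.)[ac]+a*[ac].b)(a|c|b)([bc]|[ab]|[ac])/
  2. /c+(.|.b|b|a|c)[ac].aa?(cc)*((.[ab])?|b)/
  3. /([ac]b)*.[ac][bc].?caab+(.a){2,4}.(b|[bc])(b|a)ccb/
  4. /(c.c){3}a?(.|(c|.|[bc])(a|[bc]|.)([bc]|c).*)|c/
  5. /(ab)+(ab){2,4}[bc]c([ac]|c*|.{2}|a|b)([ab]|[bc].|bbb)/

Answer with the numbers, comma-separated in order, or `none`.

1 → no match
2 → no match
3 → no match — must end with `ccb`
4 → match
5 → no match — must start with `ab`

4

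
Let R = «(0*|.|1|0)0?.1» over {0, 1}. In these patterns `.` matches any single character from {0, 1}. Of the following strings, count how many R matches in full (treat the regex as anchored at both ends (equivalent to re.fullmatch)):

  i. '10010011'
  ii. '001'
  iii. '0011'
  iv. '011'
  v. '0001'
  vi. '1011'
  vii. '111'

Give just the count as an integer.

6

i → no match
ii → match
iii → match
iv → match
v → match
vi → match
vii → match
Total matched: 6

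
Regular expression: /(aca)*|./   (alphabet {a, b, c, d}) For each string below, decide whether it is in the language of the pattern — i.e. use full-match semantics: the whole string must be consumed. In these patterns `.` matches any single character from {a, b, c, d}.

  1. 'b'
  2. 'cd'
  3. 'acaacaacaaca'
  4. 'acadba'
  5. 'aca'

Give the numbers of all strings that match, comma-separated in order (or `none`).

1 → match
2 → no match
3 → match
4 → no match
5 → match

1, 3, 5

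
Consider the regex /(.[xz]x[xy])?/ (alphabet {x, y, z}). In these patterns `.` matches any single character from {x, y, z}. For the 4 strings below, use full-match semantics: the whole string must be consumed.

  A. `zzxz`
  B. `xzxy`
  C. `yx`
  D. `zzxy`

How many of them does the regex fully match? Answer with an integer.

2

A → no match
B → match
C → no match
D → match
Total matched: 2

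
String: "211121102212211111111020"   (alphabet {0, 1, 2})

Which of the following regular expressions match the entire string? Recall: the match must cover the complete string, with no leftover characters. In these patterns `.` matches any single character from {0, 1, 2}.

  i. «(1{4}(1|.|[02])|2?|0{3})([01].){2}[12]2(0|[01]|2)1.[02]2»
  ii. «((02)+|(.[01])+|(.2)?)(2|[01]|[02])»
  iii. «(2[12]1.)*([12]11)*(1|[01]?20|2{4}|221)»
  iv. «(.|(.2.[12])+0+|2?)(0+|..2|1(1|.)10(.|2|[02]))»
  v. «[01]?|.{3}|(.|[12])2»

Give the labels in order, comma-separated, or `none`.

i → no match — must end with "2"
ii → no match
iii → match
iv → no match
v → no match

iii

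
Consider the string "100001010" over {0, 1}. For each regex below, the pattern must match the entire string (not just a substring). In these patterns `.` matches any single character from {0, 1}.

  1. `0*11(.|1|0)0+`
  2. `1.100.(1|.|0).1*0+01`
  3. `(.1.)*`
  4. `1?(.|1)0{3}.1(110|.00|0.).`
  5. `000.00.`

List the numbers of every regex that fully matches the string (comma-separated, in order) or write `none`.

4

1 → no match
2 → no match — must end with "001"
3 → no match
4 → match
5 → no match — must start with "000"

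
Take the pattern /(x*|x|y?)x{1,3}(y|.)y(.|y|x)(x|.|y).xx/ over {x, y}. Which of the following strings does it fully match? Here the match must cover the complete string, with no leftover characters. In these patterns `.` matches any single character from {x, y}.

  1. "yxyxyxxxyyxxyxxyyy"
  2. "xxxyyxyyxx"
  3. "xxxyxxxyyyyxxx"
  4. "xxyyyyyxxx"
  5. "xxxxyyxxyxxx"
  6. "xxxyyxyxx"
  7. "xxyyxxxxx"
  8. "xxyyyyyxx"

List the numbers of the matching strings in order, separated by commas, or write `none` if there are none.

2, 6, 7, 8

1 → no match — must end with "xx"
2 → match
3 → no match
4 → no match
5 → no match
6 → match
7 → match
8 → match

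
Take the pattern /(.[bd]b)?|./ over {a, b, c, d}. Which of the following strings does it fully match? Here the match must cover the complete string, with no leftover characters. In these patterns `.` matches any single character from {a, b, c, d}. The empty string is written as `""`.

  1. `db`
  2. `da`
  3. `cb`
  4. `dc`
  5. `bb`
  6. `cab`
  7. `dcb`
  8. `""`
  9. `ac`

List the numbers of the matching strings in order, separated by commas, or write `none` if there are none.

8

1 → no match
2 → no match
3 → no match
4 → no match
5 → no match
6 → no match
7 → no match
8 → match
9 → no match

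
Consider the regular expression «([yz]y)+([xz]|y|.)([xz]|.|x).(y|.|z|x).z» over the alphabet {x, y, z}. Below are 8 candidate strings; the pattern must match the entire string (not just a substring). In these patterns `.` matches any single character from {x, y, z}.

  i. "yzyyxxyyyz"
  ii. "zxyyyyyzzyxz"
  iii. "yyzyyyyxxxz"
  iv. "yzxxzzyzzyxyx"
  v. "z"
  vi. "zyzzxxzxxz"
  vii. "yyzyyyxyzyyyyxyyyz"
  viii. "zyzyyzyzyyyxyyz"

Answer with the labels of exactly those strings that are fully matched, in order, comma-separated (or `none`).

i → no match
ii → no match
iii → no match
iv → no match — must end with "z"
v → no match
vi → no match
vii → no match
viii → no match

none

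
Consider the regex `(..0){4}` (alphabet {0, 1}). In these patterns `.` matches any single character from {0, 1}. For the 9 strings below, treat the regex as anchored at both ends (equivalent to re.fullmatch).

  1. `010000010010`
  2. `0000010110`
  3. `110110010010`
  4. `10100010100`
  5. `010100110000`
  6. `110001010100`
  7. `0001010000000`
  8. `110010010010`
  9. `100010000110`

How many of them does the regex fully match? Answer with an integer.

1. `010000010010` → match
2. `0000010110` → no match
3. `110110010010` → match
4. `10100010100` → no match
5. `010100110000` → match
6. `110001010100` → no match
7 → no match
8. `110010010010` → match
9. `100010000110` → match
Total matched: 5

5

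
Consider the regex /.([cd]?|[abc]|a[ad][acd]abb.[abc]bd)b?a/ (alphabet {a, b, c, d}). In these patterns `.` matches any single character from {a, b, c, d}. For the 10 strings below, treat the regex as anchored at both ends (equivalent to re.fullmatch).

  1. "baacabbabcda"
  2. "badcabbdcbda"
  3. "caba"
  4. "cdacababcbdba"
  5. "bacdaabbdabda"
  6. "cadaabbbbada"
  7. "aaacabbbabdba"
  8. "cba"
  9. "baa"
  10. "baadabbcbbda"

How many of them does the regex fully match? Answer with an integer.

1 → no match
2 → match
3 → match
4 → no match
5 → no match
6 → no match
7 → match
8 → match
9 → match
10 → match
Total matched: 6

6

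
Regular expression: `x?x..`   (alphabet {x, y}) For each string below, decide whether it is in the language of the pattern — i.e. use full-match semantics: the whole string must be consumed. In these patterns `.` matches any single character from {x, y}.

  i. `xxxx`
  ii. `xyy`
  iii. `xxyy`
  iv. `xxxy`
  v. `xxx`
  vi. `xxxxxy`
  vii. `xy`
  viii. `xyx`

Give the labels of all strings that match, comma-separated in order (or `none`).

i, ii, iii, iv, v, viii

i → match
ii → match
iii → match
iv → match
v → match
vi → no match
vii → no match
viii → match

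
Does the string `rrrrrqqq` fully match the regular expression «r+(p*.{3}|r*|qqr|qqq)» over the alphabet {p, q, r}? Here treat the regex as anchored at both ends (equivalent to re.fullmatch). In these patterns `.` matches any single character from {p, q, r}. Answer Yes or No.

Yes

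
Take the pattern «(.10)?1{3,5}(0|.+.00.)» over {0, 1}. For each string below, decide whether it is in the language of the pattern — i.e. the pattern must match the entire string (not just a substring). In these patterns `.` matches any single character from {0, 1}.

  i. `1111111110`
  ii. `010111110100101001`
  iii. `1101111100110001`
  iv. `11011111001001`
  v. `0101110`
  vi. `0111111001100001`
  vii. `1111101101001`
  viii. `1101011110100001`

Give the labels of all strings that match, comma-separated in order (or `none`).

ii, iii, iv, v, vii

i → no match
ii → match
iii → match
iv → match
v → match
vi → no match
vii → match
viii → no match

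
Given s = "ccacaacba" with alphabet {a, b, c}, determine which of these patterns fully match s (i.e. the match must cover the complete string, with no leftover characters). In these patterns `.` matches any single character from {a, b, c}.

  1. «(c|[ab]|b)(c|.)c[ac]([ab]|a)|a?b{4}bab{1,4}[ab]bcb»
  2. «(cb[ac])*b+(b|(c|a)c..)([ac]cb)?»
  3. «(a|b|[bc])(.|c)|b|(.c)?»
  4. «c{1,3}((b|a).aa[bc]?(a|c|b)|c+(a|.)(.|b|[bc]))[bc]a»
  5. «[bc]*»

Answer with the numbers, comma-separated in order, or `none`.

4

1 → no match
2 → no match
3 → no match
4 → match
5 → no match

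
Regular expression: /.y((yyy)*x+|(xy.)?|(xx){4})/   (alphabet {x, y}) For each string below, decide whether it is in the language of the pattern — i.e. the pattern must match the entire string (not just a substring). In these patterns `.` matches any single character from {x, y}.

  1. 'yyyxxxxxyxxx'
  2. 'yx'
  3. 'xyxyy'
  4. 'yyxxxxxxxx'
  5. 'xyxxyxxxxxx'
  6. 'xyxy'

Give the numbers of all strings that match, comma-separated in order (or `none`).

1. 'yyyxxxxxyxxx' → no match
2. 'yx' → no match
3. 'xyxyy' → match
4. 'yyxxxxxxxx' → match
5. 'xyxxyxxxxxx' → no match
6. 'xyxy' → no match

3, 4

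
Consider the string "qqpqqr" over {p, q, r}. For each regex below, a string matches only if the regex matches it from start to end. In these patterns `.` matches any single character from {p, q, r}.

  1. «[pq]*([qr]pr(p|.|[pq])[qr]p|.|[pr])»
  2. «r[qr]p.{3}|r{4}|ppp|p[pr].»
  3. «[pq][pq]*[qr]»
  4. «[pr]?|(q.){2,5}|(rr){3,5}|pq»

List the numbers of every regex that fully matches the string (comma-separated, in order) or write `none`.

1 → match
2 → no match
3 → match
4 → no match

1, 3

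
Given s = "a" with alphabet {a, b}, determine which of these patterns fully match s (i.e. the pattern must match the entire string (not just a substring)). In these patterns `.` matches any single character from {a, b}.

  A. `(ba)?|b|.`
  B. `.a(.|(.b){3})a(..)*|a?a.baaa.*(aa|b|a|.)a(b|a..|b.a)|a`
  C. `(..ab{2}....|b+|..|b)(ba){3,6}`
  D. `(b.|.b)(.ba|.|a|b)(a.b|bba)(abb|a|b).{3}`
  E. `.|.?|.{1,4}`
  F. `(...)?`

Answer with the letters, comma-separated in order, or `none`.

A → match
B → match
C → no match — must end with "ba"
D → no match
E → match
F → no match

A, B, E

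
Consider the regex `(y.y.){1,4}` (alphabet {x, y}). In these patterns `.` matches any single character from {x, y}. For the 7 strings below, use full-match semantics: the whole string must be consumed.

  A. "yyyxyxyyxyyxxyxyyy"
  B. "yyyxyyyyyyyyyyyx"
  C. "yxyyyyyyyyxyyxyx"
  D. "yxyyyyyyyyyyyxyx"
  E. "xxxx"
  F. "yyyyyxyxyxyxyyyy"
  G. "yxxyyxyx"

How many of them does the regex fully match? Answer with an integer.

A → no match
B → match
C → no match
D → match
E. "xxxx" → no match — must start with "y"
F → match
G. "yxxyyxyx" → no match
Total matched: 3

3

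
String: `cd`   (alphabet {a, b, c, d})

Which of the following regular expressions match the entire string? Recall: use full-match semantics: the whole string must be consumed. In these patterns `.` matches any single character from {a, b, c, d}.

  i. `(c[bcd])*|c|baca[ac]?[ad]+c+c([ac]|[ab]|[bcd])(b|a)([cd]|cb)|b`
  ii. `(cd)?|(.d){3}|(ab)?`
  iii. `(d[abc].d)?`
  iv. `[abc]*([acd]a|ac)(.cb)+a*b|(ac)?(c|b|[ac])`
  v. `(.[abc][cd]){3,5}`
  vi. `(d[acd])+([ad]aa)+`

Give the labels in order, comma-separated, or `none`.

i → match
ii → match
iii → no match
iv → no match
v → no match
vi → no match — must start with `d`

i, ii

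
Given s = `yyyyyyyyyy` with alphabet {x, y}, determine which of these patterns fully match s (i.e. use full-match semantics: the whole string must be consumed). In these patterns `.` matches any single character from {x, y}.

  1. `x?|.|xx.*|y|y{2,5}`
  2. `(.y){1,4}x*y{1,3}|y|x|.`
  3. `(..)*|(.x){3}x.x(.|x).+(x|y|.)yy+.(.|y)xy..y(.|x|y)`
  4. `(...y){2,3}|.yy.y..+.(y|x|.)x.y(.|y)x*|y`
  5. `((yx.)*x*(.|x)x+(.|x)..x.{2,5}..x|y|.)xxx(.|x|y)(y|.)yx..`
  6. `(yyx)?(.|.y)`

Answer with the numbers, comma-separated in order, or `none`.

2, 3

1 → no match
2 → match
3 → match
4 → no match
5 → no match
6 → no match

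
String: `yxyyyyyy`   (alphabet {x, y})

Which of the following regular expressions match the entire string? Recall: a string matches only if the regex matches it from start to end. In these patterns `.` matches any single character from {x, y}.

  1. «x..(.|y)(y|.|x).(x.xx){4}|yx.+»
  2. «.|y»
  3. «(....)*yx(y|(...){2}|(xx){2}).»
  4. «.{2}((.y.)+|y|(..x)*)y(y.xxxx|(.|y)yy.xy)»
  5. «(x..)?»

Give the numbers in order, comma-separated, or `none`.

1 → match
2 → no match
3 → no match
4 → no match
5 → no match

1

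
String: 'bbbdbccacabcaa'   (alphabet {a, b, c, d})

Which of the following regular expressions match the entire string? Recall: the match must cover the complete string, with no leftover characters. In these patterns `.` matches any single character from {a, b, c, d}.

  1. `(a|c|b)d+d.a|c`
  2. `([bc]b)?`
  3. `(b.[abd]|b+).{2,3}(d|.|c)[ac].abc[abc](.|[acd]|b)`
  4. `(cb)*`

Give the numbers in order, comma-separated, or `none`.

3

1 → no match
2 → no match
3 → match
4 → no match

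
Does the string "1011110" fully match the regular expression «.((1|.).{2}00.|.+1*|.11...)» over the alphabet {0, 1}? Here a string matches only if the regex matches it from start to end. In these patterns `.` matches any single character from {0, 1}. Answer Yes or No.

Yes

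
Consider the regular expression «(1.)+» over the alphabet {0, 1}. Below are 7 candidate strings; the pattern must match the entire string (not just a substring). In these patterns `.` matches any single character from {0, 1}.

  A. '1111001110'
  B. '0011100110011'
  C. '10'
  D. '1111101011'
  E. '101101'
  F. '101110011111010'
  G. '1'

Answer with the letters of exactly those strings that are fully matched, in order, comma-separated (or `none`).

A → no match
B → no match — must start with '1'
C → match
D → match
E → no match
F → no match
G → no match

C, D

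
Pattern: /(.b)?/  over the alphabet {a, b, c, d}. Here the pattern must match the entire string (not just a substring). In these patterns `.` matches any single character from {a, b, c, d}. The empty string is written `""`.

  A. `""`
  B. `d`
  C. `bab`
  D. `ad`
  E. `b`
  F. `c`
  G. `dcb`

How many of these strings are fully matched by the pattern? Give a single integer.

A → match
B → no match
C → no match
D → no match
E → no match
F → no match
G → no match
Total matched: 1

1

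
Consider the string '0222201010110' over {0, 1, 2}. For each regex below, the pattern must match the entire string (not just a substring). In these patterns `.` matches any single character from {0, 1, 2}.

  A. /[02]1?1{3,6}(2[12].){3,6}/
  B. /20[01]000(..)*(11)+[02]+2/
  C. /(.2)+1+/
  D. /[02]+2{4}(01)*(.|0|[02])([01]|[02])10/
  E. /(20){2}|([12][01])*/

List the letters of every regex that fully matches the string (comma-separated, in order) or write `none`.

D

A → no match
B → no match — must start with '20'
C → no match — must end with '1'
D → match
E → no match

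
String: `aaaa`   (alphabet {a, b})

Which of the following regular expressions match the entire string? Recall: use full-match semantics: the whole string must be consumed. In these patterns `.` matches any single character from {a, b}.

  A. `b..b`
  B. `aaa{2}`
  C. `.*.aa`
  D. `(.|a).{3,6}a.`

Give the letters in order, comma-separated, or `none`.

A → no match — must start with `b`
B → match
C → match
D → no match

B, C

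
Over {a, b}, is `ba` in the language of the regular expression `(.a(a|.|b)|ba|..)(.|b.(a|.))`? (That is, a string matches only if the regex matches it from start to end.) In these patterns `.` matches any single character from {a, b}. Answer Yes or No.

No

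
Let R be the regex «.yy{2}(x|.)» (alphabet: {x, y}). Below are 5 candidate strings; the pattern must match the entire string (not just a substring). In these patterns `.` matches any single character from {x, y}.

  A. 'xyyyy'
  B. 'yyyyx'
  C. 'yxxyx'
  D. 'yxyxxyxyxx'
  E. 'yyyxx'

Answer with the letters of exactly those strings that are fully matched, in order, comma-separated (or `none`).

A → match
B → match
C → no match
D → no match
E → no match

A, B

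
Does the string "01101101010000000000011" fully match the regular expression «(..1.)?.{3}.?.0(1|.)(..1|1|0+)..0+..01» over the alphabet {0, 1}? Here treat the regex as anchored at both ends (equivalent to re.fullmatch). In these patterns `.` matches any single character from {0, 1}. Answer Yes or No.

No

Every match must end with "01", but "01101101010000000000011" does not.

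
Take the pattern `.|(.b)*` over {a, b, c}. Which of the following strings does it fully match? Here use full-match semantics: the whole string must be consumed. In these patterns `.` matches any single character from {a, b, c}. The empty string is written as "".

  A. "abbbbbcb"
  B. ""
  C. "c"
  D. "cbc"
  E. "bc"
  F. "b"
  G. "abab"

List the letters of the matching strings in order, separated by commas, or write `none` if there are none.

A → match
B → match
C → match
D → no match
E → no match
F → match
G → match

A, B, C, F, G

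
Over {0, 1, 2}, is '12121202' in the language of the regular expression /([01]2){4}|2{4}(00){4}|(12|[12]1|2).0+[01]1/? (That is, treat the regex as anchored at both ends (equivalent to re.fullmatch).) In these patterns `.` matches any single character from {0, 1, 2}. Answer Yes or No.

Yes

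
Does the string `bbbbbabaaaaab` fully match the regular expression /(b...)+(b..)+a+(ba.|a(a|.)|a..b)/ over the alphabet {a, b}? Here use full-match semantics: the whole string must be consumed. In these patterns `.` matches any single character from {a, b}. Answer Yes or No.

Yes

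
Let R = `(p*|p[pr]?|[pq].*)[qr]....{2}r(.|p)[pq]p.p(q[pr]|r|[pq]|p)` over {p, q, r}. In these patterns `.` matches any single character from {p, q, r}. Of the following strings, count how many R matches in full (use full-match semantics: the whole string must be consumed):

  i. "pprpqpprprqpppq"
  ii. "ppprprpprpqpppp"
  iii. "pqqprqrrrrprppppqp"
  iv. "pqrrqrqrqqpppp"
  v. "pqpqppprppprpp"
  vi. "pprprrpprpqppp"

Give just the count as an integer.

2

i → no match
ii → no match
iii → no match
iv → match
v → match
vi → no match
Total matched: 2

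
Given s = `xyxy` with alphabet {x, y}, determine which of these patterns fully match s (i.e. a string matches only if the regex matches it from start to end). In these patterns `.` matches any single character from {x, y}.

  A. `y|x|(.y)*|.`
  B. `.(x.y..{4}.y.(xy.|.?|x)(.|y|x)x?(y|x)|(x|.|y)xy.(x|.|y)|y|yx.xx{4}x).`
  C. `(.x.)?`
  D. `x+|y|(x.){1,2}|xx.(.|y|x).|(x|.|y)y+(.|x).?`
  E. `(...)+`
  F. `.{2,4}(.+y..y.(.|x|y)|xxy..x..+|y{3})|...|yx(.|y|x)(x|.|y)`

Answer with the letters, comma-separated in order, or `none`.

A → match
B → no match
C → no match
D → match
E → no match
F → no match

A, D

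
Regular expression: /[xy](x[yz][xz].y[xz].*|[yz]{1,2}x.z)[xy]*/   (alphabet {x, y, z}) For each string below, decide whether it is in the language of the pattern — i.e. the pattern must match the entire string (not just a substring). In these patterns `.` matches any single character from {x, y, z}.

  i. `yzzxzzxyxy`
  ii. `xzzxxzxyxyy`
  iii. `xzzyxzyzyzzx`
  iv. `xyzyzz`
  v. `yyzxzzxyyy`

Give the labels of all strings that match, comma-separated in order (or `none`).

i. `yzzxzzxyxy` → match
ii. `xzzxxzxyxyy` → match
iii. `xzzyxzyzyzzx` → no match
iv. `xyzyzz` → no match
v. `yyzxzzxyyy` → match

i, ii, v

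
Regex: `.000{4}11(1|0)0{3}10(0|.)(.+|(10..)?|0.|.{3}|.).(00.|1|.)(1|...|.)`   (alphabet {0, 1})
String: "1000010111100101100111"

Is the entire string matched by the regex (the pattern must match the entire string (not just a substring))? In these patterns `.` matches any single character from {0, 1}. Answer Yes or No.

No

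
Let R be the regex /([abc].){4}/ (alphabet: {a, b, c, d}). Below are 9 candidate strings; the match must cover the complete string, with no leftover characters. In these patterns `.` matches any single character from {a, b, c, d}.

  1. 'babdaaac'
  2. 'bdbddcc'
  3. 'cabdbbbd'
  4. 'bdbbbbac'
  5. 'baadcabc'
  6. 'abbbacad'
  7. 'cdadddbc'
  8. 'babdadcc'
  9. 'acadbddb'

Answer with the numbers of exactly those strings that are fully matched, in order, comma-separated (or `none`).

1 → match
2 → no match
3 → match
4 → match
5 → match
6 → match
7 → no match
8 → match
9 → no match

1, 3, 4, 5, 6, 8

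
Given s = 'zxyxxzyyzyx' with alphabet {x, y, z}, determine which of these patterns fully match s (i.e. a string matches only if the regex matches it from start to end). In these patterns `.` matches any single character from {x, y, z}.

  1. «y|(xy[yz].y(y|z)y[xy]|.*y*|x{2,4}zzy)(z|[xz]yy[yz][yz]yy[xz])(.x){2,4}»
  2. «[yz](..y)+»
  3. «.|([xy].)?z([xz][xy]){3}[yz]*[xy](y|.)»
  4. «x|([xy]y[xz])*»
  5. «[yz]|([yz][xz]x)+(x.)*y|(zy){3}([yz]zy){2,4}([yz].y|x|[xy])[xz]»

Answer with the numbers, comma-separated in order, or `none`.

3

1 → no match
2 → no match — must end with 'y'
3 → match
4 → no match
5 → no match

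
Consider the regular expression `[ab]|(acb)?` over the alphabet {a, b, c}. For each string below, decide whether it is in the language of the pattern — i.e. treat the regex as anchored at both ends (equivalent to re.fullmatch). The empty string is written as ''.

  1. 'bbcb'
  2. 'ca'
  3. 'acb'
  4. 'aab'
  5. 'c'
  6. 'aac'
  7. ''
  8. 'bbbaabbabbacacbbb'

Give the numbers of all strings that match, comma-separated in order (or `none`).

3, 7

1 → no match
2 → no match
3 → match
4 → no match
5 → no match
6 → no match
7 → match
8 → no match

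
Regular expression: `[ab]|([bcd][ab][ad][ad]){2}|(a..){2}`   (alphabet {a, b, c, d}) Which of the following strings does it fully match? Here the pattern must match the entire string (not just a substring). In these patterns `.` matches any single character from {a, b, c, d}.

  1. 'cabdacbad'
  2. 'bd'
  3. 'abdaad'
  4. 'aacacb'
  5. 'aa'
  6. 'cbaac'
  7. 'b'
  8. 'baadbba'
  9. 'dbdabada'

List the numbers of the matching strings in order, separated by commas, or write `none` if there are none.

1 → no match
2 → no match
3 → match
4 → match
5 → no match
6 → no match
7 → match
8 → no match
9 → match

3, 4, 7, 9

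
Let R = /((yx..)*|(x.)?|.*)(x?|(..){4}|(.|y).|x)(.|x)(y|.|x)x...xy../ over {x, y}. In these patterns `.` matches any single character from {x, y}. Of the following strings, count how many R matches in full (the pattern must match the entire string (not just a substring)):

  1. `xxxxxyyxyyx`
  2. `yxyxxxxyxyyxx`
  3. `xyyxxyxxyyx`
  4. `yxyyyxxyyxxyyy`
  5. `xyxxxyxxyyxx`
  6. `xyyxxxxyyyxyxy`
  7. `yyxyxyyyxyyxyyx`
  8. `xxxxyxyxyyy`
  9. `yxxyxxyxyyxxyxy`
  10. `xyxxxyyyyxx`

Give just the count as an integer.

6

1 → match
2 → no match
3 → match
4 → match
5 → no match
6 → match
7 → no match
8 → match
9 → match
10 → no match
Total matched: 6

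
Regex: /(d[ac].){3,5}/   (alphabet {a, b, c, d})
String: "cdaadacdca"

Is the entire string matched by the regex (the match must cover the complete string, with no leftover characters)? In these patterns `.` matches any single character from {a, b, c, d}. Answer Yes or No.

Every match must start with "d", but "cdaadacdca" does not.

No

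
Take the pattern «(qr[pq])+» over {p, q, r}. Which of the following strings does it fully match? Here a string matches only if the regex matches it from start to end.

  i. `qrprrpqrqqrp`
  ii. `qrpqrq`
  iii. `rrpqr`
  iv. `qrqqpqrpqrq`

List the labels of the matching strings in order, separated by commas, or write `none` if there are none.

i → no match
ii → match
iii → no match — must start with `qr`
iv → no match

ii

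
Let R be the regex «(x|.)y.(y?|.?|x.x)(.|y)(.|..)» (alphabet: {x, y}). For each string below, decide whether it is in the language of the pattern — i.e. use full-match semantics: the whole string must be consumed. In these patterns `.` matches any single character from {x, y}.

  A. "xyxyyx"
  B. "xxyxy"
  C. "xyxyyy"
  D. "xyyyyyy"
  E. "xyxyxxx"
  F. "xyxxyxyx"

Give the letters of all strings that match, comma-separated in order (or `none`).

A, C, D, E, F

A → match
B → no match
C → match
D → match
E → match
F → match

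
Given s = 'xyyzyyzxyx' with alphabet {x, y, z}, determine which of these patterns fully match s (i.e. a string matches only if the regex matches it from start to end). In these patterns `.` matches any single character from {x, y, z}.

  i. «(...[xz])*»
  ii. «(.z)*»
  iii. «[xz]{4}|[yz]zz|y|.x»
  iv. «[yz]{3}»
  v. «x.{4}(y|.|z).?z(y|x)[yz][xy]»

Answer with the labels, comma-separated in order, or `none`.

v

i → no match
ii → no match
iii → no match
iv → no match
v → match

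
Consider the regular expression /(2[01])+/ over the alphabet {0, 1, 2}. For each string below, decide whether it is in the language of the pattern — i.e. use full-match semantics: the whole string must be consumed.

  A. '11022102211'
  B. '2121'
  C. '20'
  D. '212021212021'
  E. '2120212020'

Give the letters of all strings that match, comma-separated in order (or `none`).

A. '11022102211' → no match — must start with '2'
B. '2121' → match
C. '20' → match
D. '212021212021' → match
E. '2120212020' → match

B, C, D, E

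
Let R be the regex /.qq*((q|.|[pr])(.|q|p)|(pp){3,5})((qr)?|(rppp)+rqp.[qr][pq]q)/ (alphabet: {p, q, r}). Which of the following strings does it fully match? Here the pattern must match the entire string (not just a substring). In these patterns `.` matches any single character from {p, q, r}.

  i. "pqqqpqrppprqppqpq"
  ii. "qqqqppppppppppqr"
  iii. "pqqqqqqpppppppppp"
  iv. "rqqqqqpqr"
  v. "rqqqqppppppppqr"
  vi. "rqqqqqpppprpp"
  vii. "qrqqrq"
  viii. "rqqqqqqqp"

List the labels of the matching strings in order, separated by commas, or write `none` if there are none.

i, ii, iii, iv, v, viii

i → match
ii → match
iii → match
iv. "rqqqqqpqr" → match
v → match
vi → no match
vii. "qrqqrq" → no match
viii. "rqqqqqqqp" → match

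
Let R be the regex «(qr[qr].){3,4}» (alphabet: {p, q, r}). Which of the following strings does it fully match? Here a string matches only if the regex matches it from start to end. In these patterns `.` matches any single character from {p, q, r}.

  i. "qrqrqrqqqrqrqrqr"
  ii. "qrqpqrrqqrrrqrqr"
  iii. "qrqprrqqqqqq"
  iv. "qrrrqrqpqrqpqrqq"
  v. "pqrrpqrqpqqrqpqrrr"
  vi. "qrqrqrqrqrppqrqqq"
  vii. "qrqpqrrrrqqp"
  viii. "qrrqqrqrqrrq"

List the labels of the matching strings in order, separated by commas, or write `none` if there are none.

i, ii, iv, viii

i → match
ii → match
iii → no match
iv → match
v → no match — must start with "qr"
vi → no match
vii → no match
viii → match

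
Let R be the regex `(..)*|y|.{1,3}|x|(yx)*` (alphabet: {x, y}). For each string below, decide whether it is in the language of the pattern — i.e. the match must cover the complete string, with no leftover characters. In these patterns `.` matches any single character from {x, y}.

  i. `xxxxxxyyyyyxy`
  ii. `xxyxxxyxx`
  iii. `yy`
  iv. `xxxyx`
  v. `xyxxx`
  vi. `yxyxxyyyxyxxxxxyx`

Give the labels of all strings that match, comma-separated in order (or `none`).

iii

i → no match
ii → no match
iii → match
iv → no match
v → no match
vi → no match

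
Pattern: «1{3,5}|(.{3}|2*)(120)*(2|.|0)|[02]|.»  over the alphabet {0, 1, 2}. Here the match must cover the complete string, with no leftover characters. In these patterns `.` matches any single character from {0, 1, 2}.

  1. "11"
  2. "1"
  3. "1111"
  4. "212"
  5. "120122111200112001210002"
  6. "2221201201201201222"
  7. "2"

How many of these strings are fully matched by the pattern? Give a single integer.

1 → no match
2 → match
3 → match
4 → no match
5 → no match
6 → no match
7 → match
Total matched: 3

3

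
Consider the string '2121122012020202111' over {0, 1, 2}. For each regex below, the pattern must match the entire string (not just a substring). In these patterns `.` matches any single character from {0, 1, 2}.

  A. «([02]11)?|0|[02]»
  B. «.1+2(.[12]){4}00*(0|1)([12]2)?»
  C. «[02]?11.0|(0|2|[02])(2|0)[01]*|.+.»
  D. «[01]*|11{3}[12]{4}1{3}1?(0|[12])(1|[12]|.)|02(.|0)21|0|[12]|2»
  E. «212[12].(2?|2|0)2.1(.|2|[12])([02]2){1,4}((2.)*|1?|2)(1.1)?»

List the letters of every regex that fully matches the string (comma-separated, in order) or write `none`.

A → no match
B → no match
C → match
D → no match
E → match

C, E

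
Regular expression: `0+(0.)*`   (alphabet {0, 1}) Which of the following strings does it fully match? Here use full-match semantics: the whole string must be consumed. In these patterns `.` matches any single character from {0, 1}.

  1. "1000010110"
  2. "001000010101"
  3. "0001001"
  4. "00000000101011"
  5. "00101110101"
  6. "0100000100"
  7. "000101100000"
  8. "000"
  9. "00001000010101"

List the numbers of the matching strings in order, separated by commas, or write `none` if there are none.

1. "1000010110" → no match — must start with "0"
2. "001000010101" → no match
3. "0001001" → no match
4 → no match
5. "00101110101" → no match
6. "0100000100" → no match
7. "000101100000" → no match
8. "000" → match
9 → no match

8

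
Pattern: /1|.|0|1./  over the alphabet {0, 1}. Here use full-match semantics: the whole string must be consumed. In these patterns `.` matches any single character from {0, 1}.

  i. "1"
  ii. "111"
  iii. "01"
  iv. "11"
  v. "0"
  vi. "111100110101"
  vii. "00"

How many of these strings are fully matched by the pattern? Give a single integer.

3

i → match
ii → no match
iii → no match
iv → match
v → match
vi → no match
vii → no match
Total matched: 3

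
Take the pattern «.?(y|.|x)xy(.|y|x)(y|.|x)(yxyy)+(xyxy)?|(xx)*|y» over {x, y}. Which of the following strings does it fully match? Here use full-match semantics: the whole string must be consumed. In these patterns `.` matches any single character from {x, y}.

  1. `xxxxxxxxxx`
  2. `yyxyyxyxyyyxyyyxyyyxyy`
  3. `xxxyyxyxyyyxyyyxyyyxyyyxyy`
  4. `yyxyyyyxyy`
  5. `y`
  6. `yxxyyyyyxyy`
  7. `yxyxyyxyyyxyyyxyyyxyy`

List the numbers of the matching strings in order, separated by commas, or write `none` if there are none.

1 → match
2 → match
3 → match
4 → match
5 → match
6 → no match
7 → match

1, 2, 3, 4, 5, 7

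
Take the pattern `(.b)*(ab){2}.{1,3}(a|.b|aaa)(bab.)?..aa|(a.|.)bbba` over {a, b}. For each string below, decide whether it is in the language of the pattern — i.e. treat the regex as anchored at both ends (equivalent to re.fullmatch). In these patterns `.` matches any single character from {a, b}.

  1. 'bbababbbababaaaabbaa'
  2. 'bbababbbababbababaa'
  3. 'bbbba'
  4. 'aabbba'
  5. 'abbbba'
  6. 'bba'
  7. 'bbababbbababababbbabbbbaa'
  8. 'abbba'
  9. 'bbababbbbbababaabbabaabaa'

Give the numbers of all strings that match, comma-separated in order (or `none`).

1, 2, 3, 4, 5, 7, 8, 9

1 → match
2 → match
3. 'bbbba' → match
4. 'aabbba' → match
5. 'abbbba' → match
6. 'bba' → no match
7 → match
8. 'abbba' → match
9 → match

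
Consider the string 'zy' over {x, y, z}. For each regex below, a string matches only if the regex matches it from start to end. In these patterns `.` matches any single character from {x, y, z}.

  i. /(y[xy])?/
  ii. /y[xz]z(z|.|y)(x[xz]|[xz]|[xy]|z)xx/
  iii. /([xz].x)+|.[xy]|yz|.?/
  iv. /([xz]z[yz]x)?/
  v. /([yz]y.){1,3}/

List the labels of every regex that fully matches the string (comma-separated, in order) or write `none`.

i → no match
ii → no match — must start with 'y'
iii → match
iv → no match
v → no match

iii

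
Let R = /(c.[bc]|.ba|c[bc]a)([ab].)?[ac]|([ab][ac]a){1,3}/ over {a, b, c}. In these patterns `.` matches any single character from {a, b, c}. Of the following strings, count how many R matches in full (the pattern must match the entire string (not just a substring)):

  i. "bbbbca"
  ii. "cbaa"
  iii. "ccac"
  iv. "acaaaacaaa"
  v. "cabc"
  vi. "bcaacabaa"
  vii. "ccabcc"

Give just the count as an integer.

5

i → no match
ii → match
iii → match
iv → no match
v → match
vi → match
vii → match
Total matched: 5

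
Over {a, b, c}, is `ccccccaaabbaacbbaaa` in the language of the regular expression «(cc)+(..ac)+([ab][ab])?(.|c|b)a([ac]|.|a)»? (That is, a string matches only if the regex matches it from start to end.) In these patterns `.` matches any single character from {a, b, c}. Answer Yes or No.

No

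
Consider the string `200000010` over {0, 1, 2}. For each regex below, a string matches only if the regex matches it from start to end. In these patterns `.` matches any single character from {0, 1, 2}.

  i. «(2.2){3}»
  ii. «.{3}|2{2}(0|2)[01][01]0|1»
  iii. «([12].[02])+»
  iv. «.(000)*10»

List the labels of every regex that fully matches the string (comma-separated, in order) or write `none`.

i → no match — must end with `2`
ii → no match
iii → no match
iv → match

iv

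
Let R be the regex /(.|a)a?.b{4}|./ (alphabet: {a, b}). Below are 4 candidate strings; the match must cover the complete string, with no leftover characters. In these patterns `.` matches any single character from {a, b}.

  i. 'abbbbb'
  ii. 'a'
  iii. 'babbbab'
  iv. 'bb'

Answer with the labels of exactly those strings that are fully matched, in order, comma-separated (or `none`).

i → match
ii → match
iii → no match
iv → no match

i, ii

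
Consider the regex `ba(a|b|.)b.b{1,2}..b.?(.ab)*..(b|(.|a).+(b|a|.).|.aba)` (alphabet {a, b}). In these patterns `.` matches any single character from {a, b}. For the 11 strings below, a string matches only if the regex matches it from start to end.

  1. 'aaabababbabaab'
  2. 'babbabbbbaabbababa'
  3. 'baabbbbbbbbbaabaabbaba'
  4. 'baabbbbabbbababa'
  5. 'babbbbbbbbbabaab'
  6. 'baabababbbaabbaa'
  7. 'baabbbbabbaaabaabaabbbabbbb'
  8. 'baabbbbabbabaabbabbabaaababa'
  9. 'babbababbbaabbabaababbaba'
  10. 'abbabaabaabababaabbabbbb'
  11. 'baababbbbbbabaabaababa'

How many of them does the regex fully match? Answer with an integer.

9

1 → no match — must start with 'ba'
2 → match
3 → match
4 → match
5 → match
6 → match
7 → match
8 → match
9 → match
10 → no match — must start with 'ba'
11 → match
Total matched: 9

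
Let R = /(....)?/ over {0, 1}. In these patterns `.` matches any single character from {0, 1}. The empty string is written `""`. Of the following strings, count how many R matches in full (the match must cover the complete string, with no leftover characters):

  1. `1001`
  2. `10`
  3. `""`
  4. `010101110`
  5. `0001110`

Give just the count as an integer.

1 → match
2 → no match
3 → match
4 → no match
5 → no match
Total matched: 2

2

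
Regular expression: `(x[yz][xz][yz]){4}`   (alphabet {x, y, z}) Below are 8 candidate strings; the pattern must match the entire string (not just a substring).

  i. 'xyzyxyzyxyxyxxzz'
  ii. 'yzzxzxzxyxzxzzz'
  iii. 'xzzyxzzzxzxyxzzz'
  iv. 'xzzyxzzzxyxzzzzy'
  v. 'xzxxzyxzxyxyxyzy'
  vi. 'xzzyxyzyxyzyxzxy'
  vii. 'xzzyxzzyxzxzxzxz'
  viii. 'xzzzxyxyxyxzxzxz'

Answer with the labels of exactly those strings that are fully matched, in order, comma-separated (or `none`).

i → no match
ii → no match — must start with 'x'
iii → match
iv → no match
v → no match
vi → match
vii → match
viii → match

iii, vi, vii, viii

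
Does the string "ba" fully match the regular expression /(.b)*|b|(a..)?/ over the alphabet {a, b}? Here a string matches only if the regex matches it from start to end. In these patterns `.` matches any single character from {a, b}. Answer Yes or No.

No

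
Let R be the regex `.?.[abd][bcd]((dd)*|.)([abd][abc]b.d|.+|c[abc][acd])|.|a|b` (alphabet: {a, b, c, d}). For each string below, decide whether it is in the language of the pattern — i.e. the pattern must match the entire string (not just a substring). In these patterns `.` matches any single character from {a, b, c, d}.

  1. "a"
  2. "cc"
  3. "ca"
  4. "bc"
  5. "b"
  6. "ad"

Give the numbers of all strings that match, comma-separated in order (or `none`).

1, 5

1 → match
2 → no match
3 → no match
4 → no match
5 → match
6 → no match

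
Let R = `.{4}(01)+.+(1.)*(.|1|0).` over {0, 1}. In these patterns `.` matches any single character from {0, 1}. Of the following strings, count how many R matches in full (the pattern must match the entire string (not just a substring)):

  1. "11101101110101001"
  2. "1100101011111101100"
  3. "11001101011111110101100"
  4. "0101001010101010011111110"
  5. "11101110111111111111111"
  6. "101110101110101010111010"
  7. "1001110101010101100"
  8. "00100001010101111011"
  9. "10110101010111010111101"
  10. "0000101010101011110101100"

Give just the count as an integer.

1 → no match
2 → no match
3 → no match
4 → no match
5 → no match
6 → no match
7 → no match
8 → no match
9 → match
10 → no match
Total matched: 1

1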